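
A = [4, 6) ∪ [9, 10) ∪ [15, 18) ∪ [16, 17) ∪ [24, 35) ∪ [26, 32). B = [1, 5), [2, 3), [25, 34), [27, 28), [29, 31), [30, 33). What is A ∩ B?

[4, 5) ∪ [25, 34)

Merge the first list: [4, 6), [9, 10), [15, 18), [24, 35).
Merge the second list: [1, 5), [25, 34).
[4, 6) ∩ B → [4, 5).
[9, 10) meets no B interval.
[15, 18) meets no B interval.
[24, 35) ∩ B → [25, 34).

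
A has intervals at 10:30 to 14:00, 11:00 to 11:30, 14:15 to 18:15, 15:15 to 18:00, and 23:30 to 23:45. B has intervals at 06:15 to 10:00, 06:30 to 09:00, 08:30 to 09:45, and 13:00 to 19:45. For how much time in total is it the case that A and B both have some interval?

First set merges to 10:30-14:00, 14:15-18:15, 23:30-23:45.
Second set merges to 06:15-10:00, 13:00-19:45.
A ∩ B = 13:00-14:00, 14:15-18:15.
Total: 1 h + 4 h = 5 h.

5 h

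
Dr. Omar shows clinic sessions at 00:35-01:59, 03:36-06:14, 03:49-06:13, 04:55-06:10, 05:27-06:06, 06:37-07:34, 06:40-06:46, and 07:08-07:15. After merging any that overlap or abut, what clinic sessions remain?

03:36-06:14 is disjoint → start new block.
03:49-06:13 overlaps/touches 03:36-06:14 → extend to 03:36-06:14.
04:55-06:10 overlaps/touches 03:36-06:14 → extend to 03:36-06:14.
05:27-06:06 overlaps/touches 03:36-06:14 → extend to 03:36-06:14.
06:37-07:34 is disjoint → start new block.
06:40-06:46 overlaps/touches 06:37-07:34 → extend to 06:37-07:34.
07:08-07:15 overlaps/touches 06:37-07:34 → extend to 06:37-07:34.

00:35-01:59, 03:36-06:14, 06:37-07:34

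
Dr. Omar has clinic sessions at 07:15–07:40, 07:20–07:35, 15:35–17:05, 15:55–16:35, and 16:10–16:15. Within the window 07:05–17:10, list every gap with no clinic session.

After merging, the occupied span is 07:15–07:40, 15:35–17:05.
Uncovered inside 07:05–17:10: 07:05–07:15, 07:40–15:35, 17:05–17:10.

07:05–07:15, 07:40–15:35, 17:05–17:10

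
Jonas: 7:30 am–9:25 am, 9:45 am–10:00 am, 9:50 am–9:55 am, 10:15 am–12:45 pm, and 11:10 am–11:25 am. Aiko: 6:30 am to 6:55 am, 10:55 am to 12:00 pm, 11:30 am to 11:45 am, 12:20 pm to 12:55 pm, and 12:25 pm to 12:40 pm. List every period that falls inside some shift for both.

Merge the first list: 7:30 am–9:25 am, 9:45 am–10:00 am, 10:15 am–12:45 pm.
Merge the second list: 6:30 am–6:55 am, 10:55 am–12:00 pm, 12:20 pm–12:55 pm.
7:30 am–9:25 am: no overlap with the second set.
9:45 am–10:00 am: no overlap with the second set.
10:15 am–12:45 pm meets the second set on 10:55 am–12:00 pm, 12:20 pm–12:45 pm.

10:55 am–12:00 pm, 12:20 pm–12:45 pm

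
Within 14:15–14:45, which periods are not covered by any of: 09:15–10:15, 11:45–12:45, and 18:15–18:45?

14:15–14:45

The merged coverage is 09:15–10:15, 11:45–12:45, 18:15–18:45.
Gaps within 14:15–14:45: 14:15–14:45.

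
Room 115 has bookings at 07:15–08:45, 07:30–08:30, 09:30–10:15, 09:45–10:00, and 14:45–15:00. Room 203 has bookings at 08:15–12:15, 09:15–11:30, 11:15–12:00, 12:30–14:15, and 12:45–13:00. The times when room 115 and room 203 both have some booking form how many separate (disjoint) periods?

2

First set merges to 07:15–08:45, 09:30–10:15, 14:45–15:00.
Second set merges to 08:15–12:15, 12:30–14:15.
A ∩ B = 08:15–08:45, 09:30–10:15.
That is 2 disjoint pieces.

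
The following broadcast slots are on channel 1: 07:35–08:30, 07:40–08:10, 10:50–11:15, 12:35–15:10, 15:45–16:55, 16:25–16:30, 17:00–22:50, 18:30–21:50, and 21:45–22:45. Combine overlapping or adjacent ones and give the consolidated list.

07:40-08:10 overlaps/touches 07:35-08:30 → extend to 07:35-08:30.
10:50-11:15 is disjoint → start new block.
12:35-15:10 is disjoint → start new block.
15:45-16:55 is disjoint → start new block.
16:25-16:30 overlaps/touches 15:45-16:55 → extend to 15:45-16:55.
17:00-22:50 is disjoint → start new block.
18:30-21:50 overlaps/touches 17:00-22:50 → extend to 17:00-22:50.
21:45-22:45 overlaps/touches 17:00-22:50 → extend to 17:00-22:50.

07:35-08:30, 10:50-11:15, 12:35-15:10, 15:45-16:55, 17:00-22:50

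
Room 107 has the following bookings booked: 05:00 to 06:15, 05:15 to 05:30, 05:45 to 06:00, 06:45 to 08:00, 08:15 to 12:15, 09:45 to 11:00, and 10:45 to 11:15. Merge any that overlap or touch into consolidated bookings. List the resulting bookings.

05:00–06:15, 06:45–08:00, 08:15–12:15

05:15–05:30 overlaps/touches 05:00–06:15 → extend to 05:00–06:15.
05:45–06:00 overlaps/touches 05:00–06:15 → extend to 05:00–06:15.
06:45–08:00 is disjoint → start new block.
08:15–12:15 is disjoint → start new block.
09:45–11:00 overlaps/touches 08:15–12:15 → extend to 08:15–12:15.
10:45–11:15 overlaps/touches 08:15–12:15 → extend to 08:15–12:15.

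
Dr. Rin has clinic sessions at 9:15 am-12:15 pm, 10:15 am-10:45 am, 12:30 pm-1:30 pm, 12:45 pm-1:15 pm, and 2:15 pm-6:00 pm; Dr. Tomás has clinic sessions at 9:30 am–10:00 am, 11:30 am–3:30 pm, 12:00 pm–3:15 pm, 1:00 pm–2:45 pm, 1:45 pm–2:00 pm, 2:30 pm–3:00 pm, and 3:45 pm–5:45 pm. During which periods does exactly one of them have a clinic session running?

First set merges to 9:15 am–12:15 pm, 12:30 pm–1:30 pm, 2:15 pm–6:00 pm.
Second set merges to 9:30 am–10:00 am, 11:30 am–3:30 pm, 3:45 pm–5:45 pm.
Only in the first: 9:15 am–9:30 am, 10:00 am–11:30 am, 3:30 pm–3:45 pm, 5:45 pm–6:00 pm.
Only in the second: 12:15 pm–12:30 pm, 1:30 pm–2:15 pm.
Together these are the periods covered by exactly one.

9:15 am–9:30 am, 10:00 am–11:30 am, 12:15 pm–12:30 pm, 1:30 pm–2:15 pm, 3:30 pm–3:45 pm, 5:45 pm–6:00 pm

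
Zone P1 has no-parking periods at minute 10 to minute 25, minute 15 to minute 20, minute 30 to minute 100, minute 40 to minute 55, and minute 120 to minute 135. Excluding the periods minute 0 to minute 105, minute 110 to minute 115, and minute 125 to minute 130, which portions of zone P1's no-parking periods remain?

minute 120 to minute 125, minute 130 to minute 135

First set merges to minute 10 to minute 25, minute 30 to minute 100, minute 120 to minute 135.
minute 10 to minute 25: entirely removed.
minute 30 to minute 100: entirely removed.
minute 120 to minute 135 \ B = minute 120 to minute 125, minute 130 to minute 135.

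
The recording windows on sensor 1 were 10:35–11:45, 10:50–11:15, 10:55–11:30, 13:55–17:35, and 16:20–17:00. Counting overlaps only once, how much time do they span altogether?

Merged: 10:35-11:45, 13:55-17:35.
Lengths: 1 h 10 min + 3 h 40 min = 4 h 50 min.

4 h 50 min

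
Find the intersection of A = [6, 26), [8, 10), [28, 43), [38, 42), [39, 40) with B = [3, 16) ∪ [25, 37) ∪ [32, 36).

[6, 16) ∪ [25, 26) ∪ [28, 37)

Merge the first list: [6, 26), [28, 43).
Merge the second list: [3, 16), [25, 37).
[6, 26) ∩ B → [6, 16), [25, 26).
[28, 43) ∩ B → [28, 37).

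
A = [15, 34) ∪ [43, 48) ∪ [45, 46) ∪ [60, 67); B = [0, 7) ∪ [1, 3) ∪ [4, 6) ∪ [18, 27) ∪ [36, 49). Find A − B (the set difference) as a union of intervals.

Merge the first list: [15, 34), [43, 48), [60, 67).
Merge the second list: [0, 7), [18, 27), [36, 49).
[15, 34) \ B = [15, 18), [27, 34).
[43, 48): entirely removed.
[60, 67): nothing removed.

[15, 18) ∪ [27, 34) ∪ [60, 67)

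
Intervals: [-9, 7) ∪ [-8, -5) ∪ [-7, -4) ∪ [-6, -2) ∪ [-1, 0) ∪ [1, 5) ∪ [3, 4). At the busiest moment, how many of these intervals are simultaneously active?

Walk the sorted start/end points keeping a running depth.
The depth first hits 4 at -6.

4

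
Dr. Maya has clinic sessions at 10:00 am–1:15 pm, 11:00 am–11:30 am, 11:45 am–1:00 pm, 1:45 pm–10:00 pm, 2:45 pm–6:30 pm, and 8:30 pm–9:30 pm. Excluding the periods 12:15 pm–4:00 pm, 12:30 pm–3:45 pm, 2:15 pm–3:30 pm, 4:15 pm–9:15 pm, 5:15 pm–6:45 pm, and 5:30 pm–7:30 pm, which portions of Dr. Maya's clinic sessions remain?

10:00 am–12:15 pm, 4:00 pm–4:15 pm, 9:15 pm–10:00 pm

Merge the first list: 10:00 am–1:15 pm, 1:45 pm–10:00 pm.
Merge the second list: 12:15 pm–4:00 pm, 4:15 pm–9:15 pm.
10:00 am–1:15 pm with B removed leaves 10:00 am–12:15 pm.
1:45 pm–10:00 pm with B removed leaves 4:00 pm–4:15 pm, 9:15 pm–10:00 pm.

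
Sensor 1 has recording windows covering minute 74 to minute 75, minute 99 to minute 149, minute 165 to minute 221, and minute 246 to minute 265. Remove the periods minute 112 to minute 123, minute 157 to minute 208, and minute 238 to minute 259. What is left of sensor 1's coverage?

minute 74 to minute 75: nothing removed.
minute 99 to minute 149 \ B = minute 99 to minute 112, minute 123 to minute 149.
minute 165 to minute 221 \ B = minute 208 to minute 221.
minute 246 to minute 265 \ B = minute 259 to minute 265.

minute 74 to minute 75, minute 99 to minute 112, minute 123 to minute 149, minute 208 to minute 221, minute 259 to minute 265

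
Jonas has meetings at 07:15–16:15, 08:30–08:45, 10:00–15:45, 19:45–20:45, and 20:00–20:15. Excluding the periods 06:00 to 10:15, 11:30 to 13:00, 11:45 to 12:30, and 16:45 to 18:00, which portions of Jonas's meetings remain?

10:15–11:30, 13:00–16:15, 19:45–20:45

Merge the first list: 07:15–16:15, 19:45–20:45.
Merge the second list: 06:00–10:15, 11:30–13:00, 16:45–18:00.
07:15–16:15 with B removed leaves 10:15–11:30, 13:00–16:15.
19:45–20:45 is untouched.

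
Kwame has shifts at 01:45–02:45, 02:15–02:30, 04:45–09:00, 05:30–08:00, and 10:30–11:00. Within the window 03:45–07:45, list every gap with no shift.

03:45–04:45

Covered (merged): 01:45–02:45, 04:45–09:00, 10:30–11:00.
Uncovered inside 03:45–07:45: 03:45–04:45.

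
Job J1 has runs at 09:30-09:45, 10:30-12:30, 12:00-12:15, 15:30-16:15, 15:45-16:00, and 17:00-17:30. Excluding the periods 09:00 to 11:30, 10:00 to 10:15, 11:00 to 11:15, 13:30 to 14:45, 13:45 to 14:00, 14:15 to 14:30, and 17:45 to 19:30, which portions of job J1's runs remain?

A, merged: 09:30–09:45, 10:30–12:30, 15:30–16:15, 17:00–17:30.
B, merged: 09:00–11:30, 13:30–14:45, 17:45–19:30.
09:30–09:45: entirely removed.
10:30–12:30 \ B = 11:30–12:30.
15:30–16:15: nothing removed.
17:00–17:30: nothing removed.

11:30–12:30, 15:30–16:15, 17:00–17:30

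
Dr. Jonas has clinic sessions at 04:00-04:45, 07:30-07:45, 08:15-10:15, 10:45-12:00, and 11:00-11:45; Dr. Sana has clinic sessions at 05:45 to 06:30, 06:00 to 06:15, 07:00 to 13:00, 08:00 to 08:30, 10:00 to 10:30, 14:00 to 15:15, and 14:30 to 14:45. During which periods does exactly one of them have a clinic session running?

A, merged: 04:00-04:45, 07:30-07:45, 08:15-10:15, 10:45-12:00.
B, merged: 05:45-06:30, 07:00-13:00, 14:00-15:15.
A but not B: 04:00-04:45.
B but not A: 05:45-06:30, 07:00-07:30, 07:45-08:15, 10:15-10:45, 12:00-13:00, 14:00-15:15.
Combining gives A △ B.

04:00-04:45, 05:45-06:30, 07:00-07:30, 07:45-08:15, 10:15-10:45, 12:00-13:00, 14:00-15:15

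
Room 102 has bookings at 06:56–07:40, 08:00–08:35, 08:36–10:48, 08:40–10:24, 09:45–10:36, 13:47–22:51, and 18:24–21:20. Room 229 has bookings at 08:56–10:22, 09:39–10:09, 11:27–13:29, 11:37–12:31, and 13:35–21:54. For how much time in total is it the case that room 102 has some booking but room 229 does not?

Merge the first list: 06:56-07:40, 08:00-08:35, 08:36-10:48, 13:47-22:51.
Merge the second list: 08:56-10:22, 11:27-13:29, 13:35-21:54.
A \ B = 06:56-07:40, 08:00-08:35, 08:36-08:56, 10:22-10:48, 21:54-22:51.
Total: 44 min + 35 min + 20 min + 26 min + 57 min = 3 h 2 min.

3 h 2 min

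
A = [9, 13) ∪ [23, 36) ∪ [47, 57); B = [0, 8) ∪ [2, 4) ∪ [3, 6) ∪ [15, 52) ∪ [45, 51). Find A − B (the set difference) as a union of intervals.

B, merged: [0, 8), [15, 52).
[9, 13) is untouched.
[23, 36) lies entirely inside B → drops out.
[47, 57) with B removed leaves [52, 57).

[9, 13) ∪ [52, 57)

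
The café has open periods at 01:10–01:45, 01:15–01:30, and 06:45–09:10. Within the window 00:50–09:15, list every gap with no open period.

Covered (merged): 01:10–01:45, 06:45–09:10.
Gaps within 00:50–09:15: 00:50–01:10, 01:45–06:45, 09:10–09:15.

00:50–01:10, 01:45–06:45, 09:10–09:15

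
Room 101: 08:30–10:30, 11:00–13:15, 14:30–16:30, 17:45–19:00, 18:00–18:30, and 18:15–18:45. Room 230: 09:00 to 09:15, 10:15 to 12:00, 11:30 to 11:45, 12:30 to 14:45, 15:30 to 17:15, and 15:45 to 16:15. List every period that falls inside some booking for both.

09:00–09:15, 10:15–10:30, 11:00–12:00, 12:30–13:15, 14:30–14:45, 15:30–16:30

Merge the first list: 08:30–10:30, 11:00–13:15, 14:30–16:30, 17:45–19:00.
Merge the second list: 09:00–09:15, 10:15–12:00, 12:30–14:45, 15:30–17:15.
08:30–10:30 ∩ B → 09:00–09:15, 10:15–10:30.
11:00–13:15 ∩ B → 11:00–12:00, 12:30–13:15.
14:30–16:30 ∩ B → 14:30–14:45, 15:30–16:30.
17:45–19:00 meets no B interval.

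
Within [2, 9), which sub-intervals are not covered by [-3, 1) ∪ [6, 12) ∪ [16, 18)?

[2, 6)

After merging, the occupied span is [-3, 1), [6, 12), [16, 18).
Uncovered inside [2, 9): [2, 6).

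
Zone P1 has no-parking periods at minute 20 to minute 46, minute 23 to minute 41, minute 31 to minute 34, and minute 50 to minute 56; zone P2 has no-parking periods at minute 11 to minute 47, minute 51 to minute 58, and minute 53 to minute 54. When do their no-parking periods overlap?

minute 20 to minute 46, minute 51 to minute 56

Merge the first list: minute 20 to minute 46, minute 50 to minute 56.
Merge the second list: minute 11 to minute 47, minute 51 to minute 58.
minute 20 to minute 46 ∩ B → minute 20 to minute 46.
minute 50 to minute 56 ∩ B → minute 51 to minute 56.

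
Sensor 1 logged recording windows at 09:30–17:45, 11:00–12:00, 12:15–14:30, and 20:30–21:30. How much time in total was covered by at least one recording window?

Merged: 09:30–17:45, 20:30–21:30.
Lengths: 8 h 15 min + 1 h = 9 h 15 min.

9 h 15 min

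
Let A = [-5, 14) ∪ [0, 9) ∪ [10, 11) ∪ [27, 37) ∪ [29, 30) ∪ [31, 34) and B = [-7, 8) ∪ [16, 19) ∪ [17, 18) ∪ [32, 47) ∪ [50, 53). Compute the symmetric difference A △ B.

A, merged: [-5, 14), [27, 37).
B, merged: [-7, 8), [16, 19), [32, 47), [50, 53).
Only in the first: [8, 14), [27, 32).
Only in the second: [-7, -5), [16, 19), [37, 47), [50, 53).
Together these are the periods covered by exactly one.

[-7, -5) ∪ [8, 14) ∪ [16, 19) ∪ [27, 32) ∪ [37, 47) ∪ [50, 53)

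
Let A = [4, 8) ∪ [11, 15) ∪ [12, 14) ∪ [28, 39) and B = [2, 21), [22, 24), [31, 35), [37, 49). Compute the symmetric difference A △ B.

[2, 4) ∪ [8, 11) ∪ [15, 21) ∪ [22, 24) ∪ [28, 31) ∪ [35, 37) ∪ [39, 49)

A, merged: [4, 8), [11, 15), [28, 39).
A but not B: [28, 31), [35, 37).
B but not A: [2, 4), [8, 11), [15, 21), [22, 24), [39, 49).
Combining gives A △ B.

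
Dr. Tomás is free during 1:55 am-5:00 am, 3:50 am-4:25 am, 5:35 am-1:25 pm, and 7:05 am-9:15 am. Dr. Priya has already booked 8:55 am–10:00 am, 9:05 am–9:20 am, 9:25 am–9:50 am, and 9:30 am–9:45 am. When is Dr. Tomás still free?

A, merged: 1:55 am–5:00 am, 5:35 am–1:25 pm.
B, merged: 8:55 am–10:00 am.
1:55 am–5:00 am is untouched.
5:35 am–1:25 pm with B removed leaves 5:35 am–8:55 am, 10:00 am–1:25 pm.

1:55 am–5:00 am, 5:35 am–8:55 am, 10:00 am–1:25 pm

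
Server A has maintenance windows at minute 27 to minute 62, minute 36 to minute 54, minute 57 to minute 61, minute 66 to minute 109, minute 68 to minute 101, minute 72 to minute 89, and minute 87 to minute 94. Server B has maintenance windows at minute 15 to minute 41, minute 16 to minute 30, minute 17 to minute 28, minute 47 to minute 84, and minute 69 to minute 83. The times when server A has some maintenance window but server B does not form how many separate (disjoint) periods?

Merge the first list: minute 27 to minute 62, minute 66 to minute 109.
Merge the second list: minute 15 to minute 41, minute 47 to minute 84.
A \ B = minute 41 to minute 47, minute 84 to minute 109.
That is 2 disjoint pieces.

2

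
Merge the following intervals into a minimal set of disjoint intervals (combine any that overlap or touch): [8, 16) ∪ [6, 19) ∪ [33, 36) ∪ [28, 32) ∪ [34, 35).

Sort by start: [6, 19), [8, 16), [28, 32), [33, 36), [34, 35).
[8, 16) overlaps/touches [6, 19) → extend to [6, 19).
[28, 32) is disjoint → start new block.
[33, 36) is disjoint → start new block.
[34, 35) overlaps/touches [33, 36) → extend to [33, 36).

[6, 19) ∪ [28, 32) ∪ [33, 36)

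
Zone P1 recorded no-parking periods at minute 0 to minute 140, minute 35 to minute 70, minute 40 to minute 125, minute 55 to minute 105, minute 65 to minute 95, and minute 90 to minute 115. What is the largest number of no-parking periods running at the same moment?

5

Walk the sorted start/end points keeping a running depth.
The depth first hits 5 at minute 65.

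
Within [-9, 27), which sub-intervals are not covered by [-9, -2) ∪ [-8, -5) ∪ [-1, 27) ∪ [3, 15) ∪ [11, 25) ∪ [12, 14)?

[-2, -1)

Covered (merged): [-9, -2), [-1, 27).
Uncovered inside [-9, 27): [-2, -1).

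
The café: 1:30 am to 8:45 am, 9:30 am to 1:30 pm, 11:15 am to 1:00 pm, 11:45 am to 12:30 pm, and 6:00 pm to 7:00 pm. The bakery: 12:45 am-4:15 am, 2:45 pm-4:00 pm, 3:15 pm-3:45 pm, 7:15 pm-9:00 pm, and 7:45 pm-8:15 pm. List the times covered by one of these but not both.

A, merged: 1:30 am–8:45 am, 9:30 am–1:30 pm, 6:00 pm–7:00 pm.
B, merged: 12:45 am–4:15 am, 2:45 pm–4:00 pm, 7:15 pm–9:00 pm.
Only in the first: 4:15 am–8:45 am, 9:30 am–1:30 pm, 6:00 pm–7:00 pm.
Only in the second: 12:45 am–1:30 am, 2:45 pm–4:00 pm, 7:15 pm–9:00 pm.
Together these are the periods covered by exactly one.

12:45 am–1:30 am, 4:15 am–8:45 am, 9:30 am–1:30 pm, 2:45 pm–4:00 pm, 6:00 pm–7:00 pm, 7:15 pm–9:00 pm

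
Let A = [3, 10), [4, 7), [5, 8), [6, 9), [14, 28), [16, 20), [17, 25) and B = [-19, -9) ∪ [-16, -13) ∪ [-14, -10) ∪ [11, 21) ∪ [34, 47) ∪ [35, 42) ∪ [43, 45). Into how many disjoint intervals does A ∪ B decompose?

A, merged: [3, 10), [14, 28).
B, merged: [-19, -9), [11, 21), [34, 47).
A ∪ B = [-19, -9), [3, 10), [11, 28), [34, 47).
That is 4 disjoint pieces.

4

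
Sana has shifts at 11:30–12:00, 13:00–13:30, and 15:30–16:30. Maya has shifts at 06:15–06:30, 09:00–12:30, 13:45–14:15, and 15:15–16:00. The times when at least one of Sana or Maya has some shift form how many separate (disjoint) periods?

5

A ∪ B = 06:15–06:30, 09:00–12:30, 13:00–13:30, 13:45–14:15, 15:15–16:30.
That is 5 disjoint pieces.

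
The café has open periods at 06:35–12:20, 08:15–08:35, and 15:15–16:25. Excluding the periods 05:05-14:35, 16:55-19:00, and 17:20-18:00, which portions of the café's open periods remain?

15:15-16:25

First set merges to 06:35-12:20, 15:15-16:25.
Second set merges to 05:05-14:35, 16:55-19:00.
06:35-12:20: entirely removed.
15:15-16:25: nothing removed.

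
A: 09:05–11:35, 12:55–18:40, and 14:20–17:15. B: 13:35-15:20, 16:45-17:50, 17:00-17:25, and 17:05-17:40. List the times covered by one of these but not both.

09:05–11:35, 12:55–13:35, 15:20–16:45, 17:50–18:40

First set merges to 09:05–11:35, 12:55–18:40.
Second set merges to 13:35–15:20, 16:45–17:50.
A \ B = 09:05–11:35, 12:55–13:35, 15:20–16:45, 17:50–18:40.
B \ A = none.
Union of the two gives the symmetric difference.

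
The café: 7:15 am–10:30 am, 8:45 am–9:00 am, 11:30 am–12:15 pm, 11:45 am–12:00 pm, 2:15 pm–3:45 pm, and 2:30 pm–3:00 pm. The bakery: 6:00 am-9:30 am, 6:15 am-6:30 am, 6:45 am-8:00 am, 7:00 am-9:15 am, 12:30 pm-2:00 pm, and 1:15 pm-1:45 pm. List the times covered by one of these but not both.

First set merges to 7:15 am–10:30 am, 11:30 am–12:15 pm, 2:15 pm–3:45 pm.
Second set merges to 6:00 am–9:30 am, 12:30 pm–2:00 pm.
Only in the first: 9:30 am–10:30 am, 11:30 am–12:15 pm, 2:15 pm–3:45 pm.
Only in the second: 6:00 am–7:15 am, 12:30 pm–2:00 pm.
Together these are the periods covered by exactly one.

6:00 am–7:15 am, 9:30 am–10:30 am, 11:30 am–12:15 pm, 12:30 pm–2:00 pm, 2:15 pm–3:45 pm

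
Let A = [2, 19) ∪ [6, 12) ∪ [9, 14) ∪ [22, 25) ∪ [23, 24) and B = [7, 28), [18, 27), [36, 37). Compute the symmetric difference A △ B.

[2, 7) ∪ [19, 22) ∪ [25, 28) ∪ [36, 37)

A, merged: [2, 19), [22, 25).
B, merged: [7, 28), [36, 37).
A but not B: [2, 7).
B but not A: [19, 22), [25, 28), [36, 37).
Combining gives A △ B.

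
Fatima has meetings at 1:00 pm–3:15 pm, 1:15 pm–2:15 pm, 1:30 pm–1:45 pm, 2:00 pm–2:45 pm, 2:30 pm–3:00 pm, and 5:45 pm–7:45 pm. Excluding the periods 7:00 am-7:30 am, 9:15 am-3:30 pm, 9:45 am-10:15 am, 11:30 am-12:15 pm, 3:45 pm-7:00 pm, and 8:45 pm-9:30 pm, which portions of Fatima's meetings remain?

A, merged: 1:00 pm-3:15 pm, 5:45 pm-7:45 pm.
B, merged: 7:00 am-7:30 am, 9:15 am-3:30 pm, 3:45 pm-7:00 pm, 8:45 pm-9:30 pm.
1:00 pm-3:15 pm: entirely removed.
5:45 pm-7:45 pm \ B = 7:00 pm-7:45 pm.

7:00 pm-7:45 pm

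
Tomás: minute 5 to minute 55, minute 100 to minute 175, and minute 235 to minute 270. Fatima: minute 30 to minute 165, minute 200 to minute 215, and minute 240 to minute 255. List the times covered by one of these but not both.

Only in the first: minute 5 to minute 30, minute 165 to minute 175, minute 235 to minute 240, minute 255 to minute 270.
Only in the second: minute 55 to minute 100, minute 200 to minute 215.
Together these are the periods covered by exactly one.

minute 5 to minute 30, minute 55 to minute 100, minute 165 to minute 175, minute 200 to minute 215, minute 235 to minute 240, minute 255 to minute 270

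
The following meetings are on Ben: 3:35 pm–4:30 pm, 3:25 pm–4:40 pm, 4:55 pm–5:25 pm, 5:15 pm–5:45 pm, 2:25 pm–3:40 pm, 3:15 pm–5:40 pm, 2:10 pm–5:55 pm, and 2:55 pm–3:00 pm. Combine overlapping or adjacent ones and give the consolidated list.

2:10 pm–5:55 pm

Sort by start: 2:10 pm–5:55 pm, 2:25 pm–3:40 pm, 2:55 pm–3:00 pm, 3:15 pm–5:40 pm, 3:25 pm–4:40 pm, 3:35 pm–4:30 pm, 4:55 pm–5:25 pm, 5:15 pm–5:45 pm.
2:25 pm–3:40 pm overlaps/touches 2:10 pm–5:55 pm → extend to 2:10 pm–5:55 pm.
2:55 pm–3:00 pm overlaps/touches 2:10 pm–5:55 pm → extend to 2:10 pm–5:55 pm.
3:15 pm–5:40 pm overlaps/touches 2:10 pm–5:55 pm → extend to 2:10 pm–5:55 pm.
3:25 pm–4:40 pm overlaps/touches 2:10 pm–5:55 pm → extend to 2:10 pm–5:55 pm.
3:35 pm–4:30 pm overlaps/touches 2:10 pm–5:55 pm → extend to 2:10 pm–5:55 pm.
4:55 pm–5:25 pm overlaps/touches 2:10 pm–5:55 pm → extend to 2:10 pm–5:55 pm.
5:15 pm–5:45 pm overlaps/touches 2:10 pm–5:55 pm → extend to 2:10 pm–5:55 pm.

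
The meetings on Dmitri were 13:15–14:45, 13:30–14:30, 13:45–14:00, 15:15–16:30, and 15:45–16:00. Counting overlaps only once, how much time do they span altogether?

2 h 45 min

Merged: 13:15-14:45, 15:15-16:30.
Lengths: 1 h 30 min + 1 h 15 min = 2 h 45 min.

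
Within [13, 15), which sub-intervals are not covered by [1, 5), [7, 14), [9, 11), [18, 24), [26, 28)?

[14, 15)

Covered (merged): [1, 5), [7, 14), [18, 24), [26, 28).
Gaps within [13, 15): [14, 15).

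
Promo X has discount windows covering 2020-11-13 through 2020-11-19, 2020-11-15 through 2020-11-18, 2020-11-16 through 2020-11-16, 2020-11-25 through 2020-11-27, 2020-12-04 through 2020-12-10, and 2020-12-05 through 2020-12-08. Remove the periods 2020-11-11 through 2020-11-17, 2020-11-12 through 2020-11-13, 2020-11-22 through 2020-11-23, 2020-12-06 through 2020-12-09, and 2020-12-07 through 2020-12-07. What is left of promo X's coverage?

2020-11-18 through 2020-11-19, 2020-11-25 through 2020-11-27, 2020-12-04 through 2020-12-05, 2020-12-10 through 2020-12-10

Merge the first list: 2020-11-13 through 2020-11-19, 2020-11-25 through 2020-11-27, 2020-12-04 through 2020-12-10.
Merge the second list: 2020-11-11 through 2020-11-17, 2020-11-22 through 2020-11-23, 2020-12-06 through 2020-12-09.
2020-11-13 through 2020-11-19 minus B → 2020-11-18 through 2020-11-19.
2020-11-25 through 2020-11-27: no B overlap → unchanged.
2020-12-04 through 2020-12-10 minus B → 2020-12-04 through 2020-12-05, 2020-12-10 through 2020-12-10.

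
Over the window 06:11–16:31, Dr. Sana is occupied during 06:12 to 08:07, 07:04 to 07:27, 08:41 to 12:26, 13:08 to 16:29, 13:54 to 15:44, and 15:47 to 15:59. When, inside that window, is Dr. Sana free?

06:11–06:12, 08:07–08:41, 12:26–13:08, 16:29–16:31

After merging, the occupied span is 06:12–08:07, 08:41–12:26, 13:08–16:29.
Gaps within 06:11–16:31: 06:11–06:12, 08:07–08:41, 12:26–13:08, 16:29–16:31.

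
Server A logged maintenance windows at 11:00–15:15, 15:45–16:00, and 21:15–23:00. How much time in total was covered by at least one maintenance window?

Merged: 11:00–15:15, 15:45–16:00, 21:15–23:00.
Lengths: 4 h 15 min + 15 min + 1 h 45 min = 6 h 15 min.

6 h 15 min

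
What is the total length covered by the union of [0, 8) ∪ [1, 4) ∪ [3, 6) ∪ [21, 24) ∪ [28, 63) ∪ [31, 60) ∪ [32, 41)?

Merged: [0, 8), [21, 24), [28, 63).
Lengths: 8 + 3 + 35 = 46.

46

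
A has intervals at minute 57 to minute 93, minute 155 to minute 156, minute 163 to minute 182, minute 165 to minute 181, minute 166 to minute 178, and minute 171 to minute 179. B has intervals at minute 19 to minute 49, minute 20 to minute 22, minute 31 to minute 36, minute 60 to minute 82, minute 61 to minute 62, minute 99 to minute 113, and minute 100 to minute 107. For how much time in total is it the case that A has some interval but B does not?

Merge the first list: minute 57 to minute 93, minute 155 to minute 156, minute 163 to minute 182.
Merge the second list: minute 19 to minute 49, minute 60 to minute 82, minute 99 to minute 113.
A \ B = minute 57 to minute 60, minute 82 to minute 93, minute 155 to minute 156, minute 163 to minute 182.
Total: 3 minutes + 11 minutes + 1 minute + 19 minutes = 34 minutes.

34 minutes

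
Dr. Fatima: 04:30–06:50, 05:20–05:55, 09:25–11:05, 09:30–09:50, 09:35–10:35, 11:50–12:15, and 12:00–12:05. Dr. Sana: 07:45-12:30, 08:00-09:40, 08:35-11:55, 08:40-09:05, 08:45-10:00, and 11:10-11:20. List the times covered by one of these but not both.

04:30-06:50, 07:45-09:25, 11:05-11:50, 12:15-12:30

First set merges to 04:30-06:50, 09:25-11:05, 11:50-12:15.
Second set merges to 07:45-12:30.
A \ B = 04:30-06:50.
B \ A = 07:45-09:25, 11:05-11:50, 12:15-12:30.
Union of the two gives the symmetric difference.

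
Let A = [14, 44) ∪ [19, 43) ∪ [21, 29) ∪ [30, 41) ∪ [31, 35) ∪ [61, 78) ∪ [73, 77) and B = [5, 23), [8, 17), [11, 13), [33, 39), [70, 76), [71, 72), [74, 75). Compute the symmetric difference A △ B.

First set merges to [14, 44), [61, 78).
Second set merges to [5, 23), [33, 39), [70, 76).
Only in the first: [23, 33), [39, 44), [61, 70), [76, 78).
Only in the second: [5, 14).
Together these are the periods covered by exactly one.

[5, 14) ∪ [23, 33) ∪ [39, 44) ∪ [61, 70) ∪ [76, 78)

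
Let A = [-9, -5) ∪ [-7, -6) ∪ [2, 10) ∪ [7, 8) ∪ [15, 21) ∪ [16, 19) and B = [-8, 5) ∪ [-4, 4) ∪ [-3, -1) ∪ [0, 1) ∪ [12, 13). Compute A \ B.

[-9, -8) ∪ [5, 10) ∪ [15, 21)

Merge the first list: [-9, -5), [2, 10), [15, 21).
Merge the second list: [-8, 5), [12, 13).
[-9, -5) minus B → [-9, -8).
[2, 10) minus B → [5, 10).
[15, 21): no B overlap → unchanged.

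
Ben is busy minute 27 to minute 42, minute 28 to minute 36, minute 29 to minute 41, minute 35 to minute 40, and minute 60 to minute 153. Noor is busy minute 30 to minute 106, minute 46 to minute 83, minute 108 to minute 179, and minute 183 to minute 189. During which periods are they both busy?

Merge the first list: minute 27 to minute 42, minute 60 to minute 153.
Merge the second list: minute 30 to minute 106, minute 108 to minute 179, minute 183 to minute 189.
minute 27 to minute 42 ∩ B → minute 30 to minute 42.
minute 60 to minute 153 ∩ B → minute 60 to minute 106, minute 108 to minute 153.

minute 30 to minute 42, minute 60 to minute 106, minute 108 to minute 153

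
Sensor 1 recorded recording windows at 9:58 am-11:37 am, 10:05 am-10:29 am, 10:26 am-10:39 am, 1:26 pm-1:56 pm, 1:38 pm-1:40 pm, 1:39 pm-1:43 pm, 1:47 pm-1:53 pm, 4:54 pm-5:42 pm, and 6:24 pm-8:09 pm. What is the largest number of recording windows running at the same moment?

3

At 10:26 am, 3 of the intervals are simultaneously active.
No point has more.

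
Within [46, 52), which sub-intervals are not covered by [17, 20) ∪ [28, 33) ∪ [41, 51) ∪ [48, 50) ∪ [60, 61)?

After merging, the occupied span is [17, 20), [28, 33), [41, 51), [60, 61).
Uncovered inside [46, 52): [51, 52).

[51, 52)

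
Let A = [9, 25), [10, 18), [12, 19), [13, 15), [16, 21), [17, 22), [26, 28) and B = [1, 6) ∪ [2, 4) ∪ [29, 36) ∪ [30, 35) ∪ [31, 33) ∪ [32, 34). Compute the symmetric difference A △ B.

First set merges to [9, 25), [26, 28).
Second set merges to [1, 6), [29, 36).
Only in the first: [9, 25), [26, 28).
Only in the second: [1, 6), [29, 36).
Together these are the periods covered by exactly one.

[1, 6) ∪ [9, 25) ∪ [26, 28) ∪ [29, 36)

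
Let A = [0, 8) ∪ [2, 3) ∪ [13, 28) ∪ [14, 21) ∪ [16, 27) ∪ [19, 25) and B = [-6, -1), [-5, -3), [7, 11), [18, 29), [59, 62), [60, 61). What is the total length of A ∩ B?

11

Merge the first list: [0, 8), [13, 28).
Merge the second list: [-6, -1), [7, 11), [18, 29), [59, 62).
A ∩ B = [7, 8), [18, 28).
Total: 1 + 10 = 11.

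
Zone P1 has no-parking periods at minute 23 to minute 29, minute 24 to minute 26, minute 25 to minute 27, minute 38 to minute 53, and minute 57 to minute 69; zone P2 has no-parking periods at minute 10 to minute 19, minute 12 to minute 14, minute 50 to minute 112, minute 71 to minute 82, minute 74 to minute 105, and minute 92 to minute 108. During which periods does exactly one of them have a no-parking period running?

Merge the first list: minute 23 to minute 29, minute 38 to minute 53, minute 57 to minute 69.
Merge the second list: minute 10 to minute 19, minute 50 to minute 112.
A but not B: minute 23 to minute 29, minute 38 to minute 50.
B but not A: minute 10 to minute 19, minute 53 to minute 57, minute 69 to minute 112.
Combining gives A △ B.

minute 10 to minute 19, minute 23 to minute 29, minute 38 to minute 50, minute 53 to minute 57, minute 69 to minute 112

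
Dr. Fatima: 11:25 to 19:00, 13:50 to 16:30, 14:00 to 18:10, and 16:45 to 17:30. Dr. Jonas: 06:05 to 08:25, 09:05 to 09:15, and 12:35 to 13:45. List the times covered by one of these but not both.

First set merges to 11:25–19:00.
A but not B: 11:25–12:35, 13:45–19:00.
B but not A: 06:05–08:25, 09:05–09:15.
Combining gives A △ B.

06:05–08:25, 09:05–09:15, 11:25–12:35, 13:45–19:00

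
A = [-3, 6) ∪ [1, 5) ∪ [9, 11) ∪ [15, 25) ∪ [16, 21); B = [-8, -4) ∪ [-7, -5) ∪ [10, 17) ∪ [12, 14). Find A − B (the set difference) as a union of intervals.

[-3, 6) ∪ [9, 10) ∪ [17, 25)

Merge the first list: [-3, 6), [9, 11), [15, 25).
Merge the second list: [-8, -4), [10, 17).
[-3, 6) is untouched.
[9, 11) with B removed leaves [9, 10).
[15, 25) with B removed leaves [17, 25).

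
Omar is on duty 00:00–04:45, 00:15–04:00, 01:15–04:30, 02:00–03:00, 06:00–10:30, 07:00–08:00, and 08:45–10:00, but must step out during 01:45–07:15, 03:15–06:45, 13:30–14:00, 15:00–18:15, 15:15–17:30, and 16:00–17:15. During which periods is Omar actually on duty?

A, merged: 00:00–04:45, 06:00–10:30.
B, merged: 01:45–07:15, 13:30–14:00, 15:00–18:15.
00:00–04:45 \ B = 00:00–01:45.
06:00–10:30 \ B = 07:15–10:30.

00:00–01:45, 07:15–10:30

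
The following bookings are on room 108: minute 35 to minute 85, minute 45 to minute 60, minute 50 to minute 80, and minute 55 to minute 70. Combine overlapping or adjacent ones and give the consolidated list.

minute 35 to minute 85

minute 45 to minute 60 overlaps/touches minute 35 to minute 85 → extend to minute 35 to minute 85.
minute 50 to minute 80 overlaps/touches minute 35 to minute 85 → extend to minute 35 to minute 85.
minute 55 to minute 70 overlaps/touches minute 35 to minute 85 → extend to minute 35 to minute 85.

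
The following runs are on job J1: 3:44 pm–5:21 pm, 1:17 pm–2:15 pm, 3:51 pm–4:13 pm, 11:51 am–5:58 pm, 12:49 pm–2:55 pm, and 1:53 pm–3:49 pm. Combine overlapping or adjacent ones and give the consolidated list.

Sort by start: 11:51 am–5:58 pm, 12:49 pm–2:55 pm, 1:17 pm–2:15 pm, 1:53 pm–3:49 pm, 3:44 pm–5:21 pm, 3:51 pm–4:13 pm.
12:49 pm–2:55 pm overlaps/touches 11:51 am–5:58 pm → extend to 11:51 am–5:58 pm.
1:17 pm–2:15 pm overlaps/touches 11:51 am–5:58 pm → extend to 11:51 am–5:58 pm.
1:53 pm–3:49 pm overlaps/touches 11:51 am–5:58 pm → extend to 11:51 am–5:58 pm.
3:44 pm–5:21 pm overlaps/touches 11:51 am–5:58 pm → extend to 11:51 am–5:58 pm.
3:51 pm–4:13 pm overlaps/touches 11:51 am–5:58 pm → extend to 11:51 am–5:58 pm.

11:51 am–5:58 pm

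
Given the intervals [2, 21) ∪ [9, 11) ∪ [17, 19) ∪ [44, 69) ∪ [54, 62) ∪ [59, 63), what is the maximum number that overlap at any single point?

3

Walk the sorted start/end points keeping a running depth.
The depth first hits 3 at 59.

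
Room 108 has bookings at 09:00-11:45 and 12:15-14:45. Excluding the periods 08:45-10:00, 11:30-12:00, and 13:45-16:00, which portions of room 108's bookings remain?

10:00-11:30, 12:15-13:45

09:00-11:45 with B removed leaves 10:00-11:30.
12:15-14:45 with B removed leaves 12:15-13:45.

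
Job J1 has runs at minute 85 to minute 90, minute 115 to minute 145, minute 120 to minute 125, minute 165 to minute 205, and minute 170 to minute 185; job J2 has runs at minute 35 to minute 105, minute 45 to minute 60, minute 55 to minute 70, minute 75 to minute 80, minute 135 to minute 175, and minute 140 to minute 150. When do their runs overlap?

minute 85 to minute 90, minute 135 to minute 145, minute 165 to minute 175

Merge the first list: minute 85 to minute 90, minute 115 to minute 145, minute 165 to minute 205.
Merge the second list: minute 35 to minute 105, minute 135 to minute 175.
minute 85 to minute 90 meets the second set on minute 85 to minute 90.
minute 115 to minute 145 meets the second set on minute 135 to minute 145.
minute 165 to minute 205 meets the second set on minute 165 to minute 175.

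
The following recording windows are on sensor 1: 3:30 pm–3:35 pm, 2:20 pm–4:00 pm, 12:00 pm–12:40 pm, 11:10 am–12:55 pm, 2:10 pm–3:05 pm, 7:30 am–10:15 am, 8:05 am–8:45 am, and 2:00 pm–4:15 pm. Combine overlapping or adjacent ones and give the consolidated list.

Sort by start: 7:30 am–10:15 am, 8:05 am–8:45 am, 11:10 am–12:55 pm, 12:00 pm–12:40 pm, 2:00 pm–4:15 pm, 2:10 pm–3:05 pm, 2:20 pm–4:00 pm, 3:30 pm–3:35 pm.
8:05 am–8:45 am overlaps/touches 7:30 am–10:15 am → extend to 7:30 am–10:15 am.
11:10 am–12:55 pm is disjoint → start new block.
12:00 pm–12:40 pm overlaps/touches 11:10 am–12:55 pm → extend to 11:10 am–12:55 pm.
2:00 pm–4:15 pm is disjoint → start new block.
2:10 pm–3:05 pm overlaps/touches 2:00 pm–4:15 pm → extend to 2:00 pm–4:15 pm.
2:20 pm–4:00 pm overlaps/touches 2:00 pm–4:15 pm → extend to 2:00 pm–4:15 pm.
3:30 pm–3:35 pm overlaps/touches 2:00 pm–4:15 pm → extend to 2:00 pm–4:15 pm.

7:30 am–10:15 am, 11:10 am–12:55 pm, 2:00 pm–4:15 pm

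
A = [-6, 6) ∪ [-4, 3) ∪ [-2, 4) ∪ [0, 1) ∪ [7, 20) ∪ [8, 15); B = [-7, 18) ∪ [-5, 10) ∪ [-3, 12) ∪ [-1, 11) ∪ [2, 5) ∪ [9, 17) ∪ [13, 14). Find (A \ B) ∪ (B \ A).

Merge the first list: [-6, 6), [7, 20).
Merge the second list: [-7, 18).
Only in the first: [18, 20).
Only in the second: [-7, -6), [6, 7).
Together these are the periods covered by exactly one.

[-7, -6) ∪ [6, 7) ∪ [18, 20)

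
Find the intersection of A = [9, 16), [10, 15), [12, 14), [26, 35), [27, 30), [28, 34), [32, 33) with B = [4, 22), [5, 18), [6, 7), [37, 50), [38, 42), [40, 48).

Merge the first list: [9, 16), [26, 35).
Merge the second list: [4, 22), [37, 50).
[9, 16) ∩ B → [9, 16).
[26, 35) meets no B interval.

[9, 16)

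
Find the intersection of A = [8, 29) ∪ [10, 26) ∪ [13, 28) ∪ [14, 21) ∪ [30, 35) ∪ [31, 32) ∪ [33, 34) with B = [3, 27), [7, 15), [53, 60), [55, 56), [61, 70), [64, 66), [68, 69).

Merge the first list: [8, 29), [30, 35).
Merge the second list: [3, 27), [53, 60), [61, 70).
[8, 29) overlaps B on [8, 27).
[30, 35) falls entirely outside B.

[8, 27)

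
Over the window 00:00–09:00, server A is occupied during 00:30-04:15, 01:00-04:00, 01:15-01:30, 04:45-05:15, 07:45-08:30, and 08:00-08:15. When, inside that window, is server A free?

Covered (merged): 00:30–04:15, 04:45–05:15, 07:45–08:30.
Uncovered inside 00:00–09:00: 00:00–00:30, 04:15–04:45, 05:15–07:45, 08:30–09:00.

00:00–00:30, 04:15–04:45, 05:15–07:45, 08:30–09:00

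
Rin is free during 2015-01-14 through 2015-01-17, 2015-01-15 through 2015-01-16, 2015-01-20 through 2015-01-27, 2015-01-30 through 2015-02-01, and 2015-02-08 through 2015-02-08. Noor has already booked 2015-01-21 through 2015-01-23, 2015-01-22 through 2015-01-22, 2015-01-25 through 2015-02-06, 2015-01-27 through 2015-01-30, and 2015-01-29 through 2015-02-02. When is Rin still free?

2015-01-14 through 2015-01-17, 2015-01-20 through 2015-01-20, 2015-01-24 through 2015-01-24, 2015-02-08 through 2015-02-08

First set merges to 2015-01-14 through 2015-01-17, 2015-01-20 through 2015-01-27, 2015-01-30 through 2015-02-01, 2015-02-08 through 2015-02-08.
Second set merges to 2015-01-21 through 2015-01-23, 2015-01-25 through 2015-02-06.
2015-01-14 through 2015-01-17 is untouched.
2015-01-20 through 2015-01-27 with B removed leaves 2015-01-20 through 2015-01-20, 2015-01-24 through 2015-01-24.
2015-01-30 through 2015-02-01 lies entirely inside B → drops out.
2015-02-08 through 2015-02-08 is untouched.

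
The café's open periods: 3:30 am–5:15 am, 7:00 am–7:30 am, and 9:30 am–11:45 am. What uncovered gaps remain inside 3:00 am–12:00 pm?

After merging, the occupied span is 3:30 am–5:15 am, 7:00 am–7:30 am, 9:30 am–11:45 am.
Complement within 3:00 am–12:00 pm: 3:00 am–3:30 am, 5:15 am–7:00 am, 7:30 am–9:30 am, 11:45 am–12:00 pm.

3:00 am–3:30 am, 5:15 am–7:00 am, 7:30 am–9:30 am, 11:45 am–12:00 pm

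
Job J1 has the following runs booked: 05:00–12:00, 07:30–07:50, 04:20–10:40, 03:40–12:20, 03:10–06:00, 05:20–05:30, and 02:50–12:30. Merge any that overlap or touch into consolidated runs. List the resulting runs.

Sort by start: 02:50–12:30, 03:10–06:00, 03:40–12:20, 04:20–10:40, 05:00–12:00, 05:20–05:30, 07:30–07:50.
03:10–06:00 overlaps/touches 02:50–12:30 → extend to 02:50–12:30.
03:40–12:20 overlaps/touches 02:50–12:30 → extend to 02:50–12:30.
04:20–10:40 overlaps/touches 02:50–12:30 → extend to 02:50–12:30.
05:00–12:00 overlaps/touches 02:50–12:30 → extend to 02:50–12:30.
05:20–05:30 overlaps/touches 02:50–12:30 → extend to 02:50–12:30.
07:30–07:50 overlaps/touches 02:50–12:30 → extend to 02:50–12:30.

02:50–12:30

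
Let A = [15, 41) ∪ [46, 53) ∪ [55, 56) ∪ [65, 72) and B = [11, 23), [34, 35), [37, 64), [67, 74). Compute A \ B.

[15, 41) \ B = [23, 34), [35, 37).
[46, 53): entirely removed.
[55, 56): entirely removed.
[65, 72) \ B = [65, 67).

[23, 34) ∪ [35, 37) ∪ [65, 67)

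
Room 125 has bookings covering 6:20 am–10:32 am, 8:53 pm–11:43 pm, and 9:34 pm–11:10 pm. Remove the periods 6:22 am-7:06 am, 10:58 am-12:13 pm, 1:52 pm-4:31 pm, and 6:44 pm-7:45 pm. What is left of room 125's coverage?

6:20 am–6:22 am, 7:06 am–10:32 am, 8:53 pm–11:43 pm

Merge the first list: 6:20 am–10:32 am, 8:53 pm–11:43 pm.
6:20 am–10:32 am with B removed leaves 6:20 am–6:22 am, 7:06 am–10:32 am.
8:53 pm–11:43 pm is untouched.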